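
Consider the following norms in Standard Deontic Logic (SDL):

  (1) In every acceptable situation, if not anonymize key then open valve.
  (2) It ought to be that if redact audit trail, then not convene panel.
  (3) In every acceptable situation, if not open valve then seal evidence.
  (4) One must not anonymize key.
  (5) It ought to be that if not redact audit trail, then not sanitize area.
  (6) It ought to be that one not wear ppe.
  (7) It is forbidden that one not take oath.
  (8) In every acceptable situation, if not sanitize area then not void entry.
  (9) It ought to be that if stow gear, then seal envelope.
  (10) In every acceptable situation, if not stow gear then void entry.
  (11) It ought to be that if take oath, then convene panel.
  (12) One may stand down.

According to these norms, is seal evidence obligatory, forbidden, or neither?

Neither

Premise 3 is O(¬open_valve → seal_evidence), but O(¬open_valve) is not derivable from the premises, so it does not yield O(seal_evidence).
No premise or chain of K-axiom applications forces O(seal_evidence), and none forces O(¬seal_evidence). So seal_evidence is neither obligatory nor forbidden under these norms.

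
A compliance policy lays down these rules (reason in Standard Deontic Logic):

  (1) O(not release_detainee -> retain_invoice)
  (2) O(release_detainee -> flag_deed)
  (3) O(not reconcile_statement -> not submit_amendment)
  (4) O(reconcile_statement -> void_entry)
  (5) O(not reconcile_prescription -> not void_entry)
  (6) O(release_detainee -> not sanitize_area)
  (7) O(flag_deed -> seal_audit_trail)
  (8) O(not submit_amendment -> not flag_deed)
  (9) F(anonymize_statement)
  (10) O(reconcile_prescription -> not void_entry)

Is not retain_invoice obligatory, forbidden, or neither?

Premises 10 and 5 are O(reconcile_prescription -> not void_entry) and O(not reconcile_prescription -> not void_entry); every ideal world satisfies reconcile_prescription or not reconcile_prescription, so in either case not void_entry holds — hence O(not void_entry).
Premise 4 is O(reconcile_statement -> void_entry); contrapositively O(not void_entry -> not reconcile_statement). Since O(not void_entry) holds, K gives O(not reconcile_statement).
Applying K to premise 3 (O(not reconcile_statement -> not submit_amendment)) and O(not reconcile_statement) yields O(not submit_amendment).
From O(not submit_amendment) and premise 8, O(not submit_amendment -> not flag_deed), we obtain O(not flag_deed).
Premise 2 is O(release_detainee -> flag_deed); contrapositively O(not flag_deed -> not release_detainee). Since O(not flag_deed) holds, K gives O(not release_detainee).
Applying K to premise 1 (O(not release_detainee -> retain_invoice)) and O(not release_detainee) yields O(retain_invoice).
Premises 6, 7, 9 do not contribute to this derivation.
Thus O(retain_invoice), which is F(not retain_invoice): not retain_invoice is forbidden.

Forbidden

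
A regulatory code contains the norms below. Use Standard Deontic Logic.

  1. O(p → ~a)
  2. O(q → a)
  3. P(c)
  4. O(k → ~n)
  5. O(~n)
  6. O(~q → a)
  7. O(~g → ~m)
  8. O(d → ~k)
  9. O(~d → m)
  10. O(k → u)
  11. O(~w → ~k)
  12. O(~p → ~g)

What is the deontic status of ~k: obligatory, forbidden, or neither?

Obligatory

By case analysis on ~q: premise 6 gives O(~q → a) and premise 2 gives O(q → a), so O(a) either way.
Premise 1 is O(p → ~a); contrapositively O(a → ~p). Since O(a) holds, K gives O(~p).
From O(~p) and premise 12, O(~p → ~g), we obtain O(~g).
From O(~g) and premise 7, O(~g → ~m), we obtain O(~m).
The contrapositive of premise 9 (O(~d → m)) is O(~m → d), and O(~m) is already established, so O(d).
With premise 8, O(d → ~k), the K-axiom yields O(~k).
Premises 3, 4, 5, 10, 11 do not contribute to this derivation.
Hence ~k is obligatory.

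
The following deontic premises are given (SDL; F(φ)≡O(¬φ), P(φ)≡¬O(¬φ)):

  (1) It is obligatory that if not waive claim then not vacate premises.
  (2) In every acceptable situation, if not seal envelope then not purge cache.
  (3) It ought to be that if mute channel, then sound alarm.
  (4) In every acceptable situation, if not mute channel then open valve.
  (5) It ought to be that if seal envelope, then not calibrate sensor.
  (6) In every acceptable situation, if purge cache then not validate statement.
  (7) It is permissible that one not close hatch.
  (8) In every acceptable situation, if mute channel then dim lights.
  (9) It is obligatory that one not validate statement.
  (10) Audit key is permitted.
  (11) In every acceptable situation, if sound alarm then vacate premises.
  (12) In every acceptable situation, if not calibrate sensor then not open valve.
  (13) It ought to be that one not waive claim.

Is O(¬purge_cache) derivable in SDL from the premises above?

Yes

Premise 13 states O(¬waive_claim) outright.
From O(¬waive_claim) and premise 1, O(¬waive_claim → ¬vacate_premises), we obtain O(¬vacate_premises).
The contrapositive of premise 11 (O(sound_alarm → vacate_premises)) is O(¬vacate_premises → ¬sound_alarm), and O(¬vacate_premises) is already established, so O(¬sound_alarm).
Premise 3 is O(mute_channel → sound_alarm); contrapositively O(¬sound_alarm → ¬mute_channel). Since O(¬sound_alarm) holds, K gives O(¬mute_channel).
Premise 4 is O(¬mute_channel → open_valve); since O(¬mute_channel), deontic closure gives O(open_valve).
Premise 12 is O(¬calibrate_sensor → ¬open_valve); contrapositively O(open_valve → calibrate_sensor). Since O(open_valve) holds, K gives O(calibrate_sensor).
The contrapositive of premise 5 (O(seal_envelope → ¬calibrate_sensor)) is O(calibrate_sensor → ¬seal_envelope), and O(calibrate_sensor) is already established, so O(¬seal_envelope).
From O(¬seal_envelope) and premise 2, O(¬seal_envelope → ¬purge_cache), we obtain O(¬purge_cache).
Premises 6, 7, 8, 9, 10 do not contribute to this derivation.
So O(¬purge_cache) follows.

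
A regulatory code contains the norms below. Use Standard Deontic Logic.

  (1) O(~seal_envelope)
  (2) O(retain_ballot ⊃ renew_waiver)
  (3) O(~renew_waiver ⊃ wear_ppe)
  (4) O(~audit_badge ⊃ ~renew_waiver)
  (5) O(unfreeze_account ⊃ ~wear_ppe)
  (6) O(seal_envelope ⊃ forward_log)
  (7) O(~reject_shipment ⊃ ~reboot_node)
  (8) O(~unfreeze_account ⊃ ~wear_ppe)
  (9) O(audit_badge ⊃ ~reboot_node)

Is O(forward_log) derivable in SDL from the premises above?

No

Premise 6 is O(seal_envelope ⊃ forward_log), but O(seal_envelope) is not derivable from the premises, so it does not yield O(forward_log).
No other premise forces O(forward_log). An ideal world satisfying every premise can still have forward_log false, so O(forward_log) is not derivable.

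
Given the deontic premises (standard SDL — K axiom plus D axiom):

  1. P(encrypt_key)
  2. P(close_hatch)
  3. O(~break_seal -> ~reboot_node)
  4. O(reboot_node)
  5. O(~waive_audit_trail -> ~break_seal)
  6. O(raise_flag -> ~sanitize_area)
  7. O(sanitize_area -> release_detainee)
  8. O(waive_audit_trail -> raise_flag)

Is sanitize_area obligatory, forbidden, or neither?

Premise 4 gives O(reboot_node).
Premise 3, O(~break_seal -> ~reboot_node), contraposes to O(reboot_node -> break_seal); with O(reboot_node) we get O(break_seal).
Premise 5, O(~waive_audit_trail -> ~break_seal), contraposes to O(break_seal -> waive_audit_trail); with O(break_seal) we get O(waive_audit_trail).
Applying K to premise 8 (O(waive_audit_trail -> raise_flag)) and O(waive_audit_trail) yields O(raise_flag).
Applying K to premise 6 (O(raise_flag -> ~sanitize_area)) and O(raise_flag) yields O(~sanitize_area).
Premises 1, 2, 7 do not contribute to this derivation.
Thus O(~sanitize_area), which is F(sanitize_area): sanitize_area is forbidden.

Forbidden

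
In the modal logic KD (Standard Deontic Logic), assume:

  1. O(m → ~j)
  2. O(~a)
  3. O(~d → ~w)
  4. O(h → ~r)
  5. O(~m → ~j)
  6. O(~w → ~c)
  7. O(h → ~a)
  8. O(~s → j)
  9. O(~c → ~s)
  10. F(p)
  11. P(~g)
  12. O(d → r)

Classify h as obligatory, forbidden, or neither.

Forbidden

By case analysis on ~m: premise 5 gives O(~m → ~j) and premise 1 gives O(m → ~j), so O(~j) either way.
Premise 8 is O(~s → j); contrapositively O(~j → s). Since O(~j) holds, K gives O(s).
Premise 9, O(~c → ~s), contraposes to O(s → c); with O(s) we get O(c).
Premise 6 is O(~w → ~c); contrapositively O(c → w). Since O(c) holds, K gives O(w).
Premise 3, O(~d → ~w), contraposes to O(w → d); with O(w) we get O(d).
Applying K to premise 12 (O(d → r)) and O(d) yields O(r).
Premise 4 is O(h → ~r); contrapositively O(r → ~h). Since O(r) holds, K gives O(~h).
Premises 2, 7, 10, 11 do not contribute to this derivation.
Thus O(~h), which is F(h): h is forbidden.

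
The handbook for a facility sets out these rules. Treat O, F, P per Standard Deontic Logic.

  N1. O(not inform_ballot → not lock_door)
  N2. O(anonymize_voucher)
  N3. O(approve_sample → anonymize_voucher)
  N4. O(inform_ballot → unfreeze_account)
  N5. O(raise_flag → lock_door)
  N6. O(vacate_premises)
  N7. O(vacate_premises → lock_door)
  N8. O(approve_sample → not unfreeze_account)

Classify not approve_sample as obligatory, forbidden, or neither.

Premise 6 gives O(vacate_premises).
With premise 7, O(vacate_premises → lock_door), the K-axiom yields O(lock_door).
Premise 1 is O(not inform_ballot → not lock_door); contrapositively O(lock_door → inform_ballot). Since O(lock_door) holds, K gives O(inform_ballot).
From O(inform_ballot) and premise 4, O(inform_ballot → unfreeze_account), we obtain O(unfreeze_account).
The contrapositive of premise 8 (O(approve_sample → not unfreeze_account)) is O(unfreeze_account → not approve_sample), and O(unfreeze_account) is already established, so O(not approve_sample).
Premises 2, 3, 5 do not contribute to this derivation.
Hence not approve_sample is obligatory.

Obligatory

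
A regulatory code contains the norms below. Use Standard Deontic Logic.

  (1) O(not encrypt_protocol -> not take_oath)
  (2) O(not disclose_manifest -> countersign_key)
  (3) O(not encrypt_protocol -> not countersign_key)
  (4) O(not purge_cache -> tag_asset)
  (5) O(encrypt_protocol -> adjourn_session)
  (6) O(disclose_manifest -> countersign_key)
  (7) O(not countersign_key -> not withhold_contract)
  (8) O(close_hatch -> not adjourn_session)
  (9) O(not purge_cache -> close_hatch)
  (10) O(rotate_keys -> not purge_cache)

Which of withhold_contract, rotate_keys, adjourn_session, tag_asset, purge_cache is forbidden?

Premises 6 and 2 cover both cases: O(disclose_manifest -> countersign_key) and O(not disclose_manifest -> countersign_key). Since disclose_manifest ∨ not disclose_manifest is a tautology, O(countersign_key) follows.
The contrapositive of premise 3 (O(not encrypt_protocol -> not countersign_key)) is O(countersign_key -> encrypt_protocol), and O(countersign_key) is already established, so O(encrypt_protocol).
From O(encrypt_protocol) and premise 5, O(encrypt_protocol -> adjourn_session), we obtain O(adjourn_session).
The contrapositive of premise 8 (O(close_hatch -> not adjourn_session)) is O(adjourn_session -> not close_hatch), and O(adjourn_session) is already established, so O(not close_hatch).
The contrapositive of premise 9 (O(not purge_cache -> close_hatch)) is O(not close_hatch -> purge_cache), and O(not close_hatch) is already established, so O(purge_cache).
The contrapositive of premise 10 (O(rotate_keys -> not purge_cache)) is O(purge_cache -> not rotate_keys), and O(purge_cache) is already established, so O(not rotate_keys).
So O(not rotate_keys) holds, i.e. rotate_keys is forbidden. None of the other listed options is forbidden under the premises.

rotate_keys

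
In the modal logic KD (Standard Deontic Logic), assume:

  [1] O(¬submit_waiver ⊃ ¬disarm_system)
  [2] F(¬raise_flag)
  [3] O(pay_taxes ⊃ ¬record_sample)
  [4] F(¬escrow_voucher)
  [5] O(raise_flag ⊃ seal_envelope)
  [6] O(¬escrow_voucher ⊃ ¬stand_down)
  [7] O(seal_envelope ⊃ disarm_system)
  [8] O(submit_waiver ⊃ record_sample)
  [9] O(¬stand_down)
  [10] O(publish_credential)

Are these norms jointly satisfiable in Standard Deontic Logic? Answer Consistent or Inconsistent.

Premise 6 is O(¬escrow_voucher ⊃ ¬stand_down); even if O(¬stand_down) held, inferring O(¬escrow_voucher) would be affirming the consequent — invalid.
So O(¬escrow_voucher) is not derivable, and the apparent clash with O(escrow_voucher) does not arise.
A world satisfying every obligation exists (e.g. disarm_system=true, escrow_voucher=true, pay_taxes=false, publish_credential=true, raise_flag=true, record_sample=true, seal_envelope=true, stand_down=false, submit_waiver=true); no atom is both obligatory and forbidden, so the set is consistent.

Consistent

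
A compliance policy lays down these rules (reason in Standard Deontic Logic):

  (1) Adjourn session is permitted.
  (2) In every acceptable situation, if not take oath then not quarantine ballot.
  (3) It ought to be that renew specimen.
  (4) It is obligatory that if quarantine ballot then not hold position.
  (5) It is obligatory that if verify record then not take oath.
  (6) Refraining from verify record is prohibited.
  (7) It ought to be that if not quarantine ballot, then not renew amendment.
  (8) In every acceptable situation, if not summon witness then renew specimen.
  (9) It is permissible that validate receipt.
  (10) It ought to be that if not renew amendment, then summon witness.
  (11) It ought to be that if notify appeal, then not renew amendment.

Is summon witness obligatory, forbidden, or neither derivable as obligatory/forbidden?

Obligatory

F(¬verify_record) at premise 6 means O(verify_record).
Applying K to premise 5 (O(verify_record → ¬take_oath)) and O(verify_record) yields O(¬take_oath).
Applying K to premise 2 (O(¬take_oath → ¬quarantine_ballot)) and O(¬take_oath) yields O(¬quarantine_ballot).
With premise 7, O(¬quarantine_ballot → ¬renew_amendment), the K-axiom yields O(¬renew_amendment).
With premise 10, O(¬renew_amendment → summon_witness), the K-axiom yields O(summon_witness).
Premises 1, 3, 4, 8, 9, 11 do not contribute to this derivation.
Hence summon_witness is obligatory.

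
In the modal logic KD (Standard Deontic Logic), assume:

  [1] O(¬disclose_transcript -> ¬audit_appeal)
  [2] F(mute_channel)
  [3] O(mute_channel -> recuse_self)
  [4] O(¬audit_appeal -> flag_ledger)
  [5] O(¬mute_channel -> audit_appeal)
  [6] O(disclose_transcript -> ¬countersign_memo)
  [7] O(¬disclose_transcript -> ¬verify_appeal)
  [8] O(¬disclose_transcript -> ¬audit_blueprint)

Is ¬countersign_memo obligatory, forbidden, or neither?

F(mute_channel) at premise 2 means O(¬mute_channel).
From O(¬mute_channel) and premise 5, O(¬mute_channel -> audit_appeal), we obtain O(audit_appeal).
The contrapositive of premise 1 (O(¬disclose_transcript -> ¬audit_appeal)) is O(audit_appeal -> disclose_transcript), and O(audit_appeal) is already established, so O(disclose_transcript).
From O(disclose_transcript) and premise 6, O(disclose_transcript -> ¬countersign_memo), we obtain O(¬countersign_memo).
Premises 3, 4, 7, 8 do not contribute to this derivation.
Hence ¬countersign_memo is obligatory.

Obligatory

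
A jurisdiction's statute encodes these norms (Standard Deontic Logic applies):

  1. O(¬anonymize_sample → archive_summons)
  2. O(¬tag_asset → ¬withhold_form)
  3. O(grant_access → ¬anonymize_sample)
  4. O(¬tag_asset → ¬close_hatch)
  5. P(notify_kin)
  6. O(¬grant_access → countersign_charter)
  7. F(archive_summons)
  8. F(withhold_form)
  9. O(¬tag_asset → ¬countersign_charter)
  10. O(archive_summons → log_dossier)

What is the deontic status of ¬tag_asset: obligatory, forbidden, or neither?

Premise 7, F(archive_summons), is equivalent to O(¬archive_summons).
Premise 1, O(¬anonymize_sample → archive_summons), contraposes to O(¬archive_summons → anonymize_sample); with O(¬archive_summons) we get O(anonymize_sample).
The contrapositive of premise 3 (O(grant_access → ¬anonymize_sample)) is O(anonymize_sample → ¬grant_access), and O(anonymize_sample) is already established, so O(¬grant_access).
From O(¬grant_access) and premise 6, O(¬grant_access → countersign_charter), we obtain O(countersign_charter).
Premise 9, O(¬tag_asset → ¬countersign_charter), contraposes to O(countersign_charter → tag_asset); with O(countersign_charter) we get O(tag_asset).
Premises 2, 4, 5, 8, 10 do not contribute to this derivation.
Thus O(tag_asset), which is F(¬tag_asset): ¬tag_asset is forbidden.

Forbidden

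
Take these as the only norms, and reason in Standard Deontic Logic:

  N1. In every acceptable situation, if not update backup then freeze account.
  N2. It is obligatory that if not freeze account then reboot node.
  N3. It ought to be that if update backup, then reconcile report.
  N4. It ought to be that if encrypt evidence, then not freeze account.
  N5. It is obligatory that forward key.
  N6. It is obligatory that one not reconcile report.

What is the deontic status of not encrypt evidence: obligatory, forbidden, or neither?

Obligatory

Premise 6 states O(¬reconcile_report) outright.
The contrapositive of premise 3 (O(update_backup → reconcile_report)) is O(¬reconcile_report → ¬update_backup), and O(¬reconcile_report) is already established, so O(¬update_backup).
From O(¬update_backup) and premise 1, O(¬update_backup → freeze_account), we obtain O(freeze_account).
Premise 4 is O(encrypt_evidence → ¬freeze_account); contrapositively O(freeze_account → ¬encrypt_evidence). Since O(freeze_account) holds, K gives O(¬encrypt_evidence).
Premises 2, 5 do not contribute to this derivation.
Hence ¬encrypt_evidence is obligatory.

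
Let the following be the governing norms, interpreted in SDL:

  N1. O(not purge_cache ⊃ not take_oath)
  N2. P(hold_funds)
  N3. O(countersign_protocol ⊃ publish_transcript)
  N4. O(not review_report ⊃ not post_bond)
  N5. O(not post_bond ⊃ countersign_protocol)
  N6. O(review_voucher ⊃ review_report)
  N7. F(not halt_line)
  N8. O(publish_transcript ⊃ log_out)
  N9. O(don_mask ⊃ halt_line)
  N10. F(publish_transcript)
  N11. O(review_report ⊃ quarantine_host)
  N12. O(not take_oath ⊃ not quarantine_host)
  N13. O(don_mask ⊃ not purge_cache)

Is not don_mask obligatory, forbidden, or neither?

Obligatory

Premise 10 is F(publish_transcript), i.e. O(not publish_transcript).
Premise 3, O(countersign_protocol ⊃ publish_transcript), contraposes to O(not publish_transcript ⊃ not countersign_protocol); with O(not publish_transcript) we get O(not countersign_protocol).
Premise 5, O(not post_bond ⊃ countersign_protocol), contraposes to O(not countersign_protocol ⊃ post_bond); with O(not countersign_protocol) we get O(post_bond).
Premise 4 is O(not review_report ⊃ not post_bond); contrapositively O(post_bond ⊃ review_report). Since O(post_bond) holds, K gives O(review_report).
Applying K to premise 11 (O(review_report ⊃ quarantine_host)) and O(review_report) yields O(quarantine_host).
Premise 12 is O(not take_oath ⊃ not quarantine_host); contrapositively O(quarantine_host ⊃ take_oath). Since O(quarantine_host) holds, K gives O(take_oath).
The contrapositive of premise 1 (O(not purge_cache ⊃ not take_oath)) is O(take_oath ⊃ purge_cache), and O(take_oath) is already established, so O(purge_cache).
The contrapositive of premise 13 (O(don_mask ⊃ not purge_cache)) is O(purge_cache ⊃ not don_mask), and O(purge_cache) is already established, so O(not don_mask).
Premises 2, 6, 7, 8, 9 do not contribute to this derivation.
Hence not don_mask is obligatory.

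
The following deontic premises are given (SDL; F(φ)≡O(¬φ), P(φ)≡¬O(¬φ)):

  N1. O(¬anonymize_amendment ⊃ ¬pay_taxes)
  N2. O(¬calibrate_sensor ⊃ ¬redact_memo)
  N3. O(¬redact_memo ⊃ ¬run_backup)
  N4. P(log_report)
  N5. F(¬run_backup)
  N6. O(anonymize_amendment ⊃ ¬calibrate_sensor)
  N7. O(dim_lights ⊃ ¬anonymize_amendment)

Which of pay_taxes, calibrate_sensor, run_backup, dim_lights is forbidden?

F(¬run_backup) at premise 5 means O(run_backup).
Premise 3 is O(¬redact_memo ⊃ ¬run_backup); contrapositively O(run_backup ⊃ redact_memo). Since O(run_backup) holds, K gives O(redact_memo).
Premise 2, O(¬calibrate_sensor ⊃ ¬redact_memo), contraposes to O(redact_memo ⊃ calibrate_sensor); with O(redact_memo) we get O(calibrate_sensor).
Premise 6 is O(anonymize_amendment ⊃ ¬calibrate_sensor); contrapositively O(calibrate_sensor ⊃ ¬anonymize_amendment). Since O(calibrate_sensor) holds, K gives O(¬anonymize_amendment).
From O(¬anonymize_amendment) and premise 1, O(¬anonymize_amendment ⊃ ¬pay_taxes), we obtain O(¬pay_taxes).
So O(¬pay_taxes) holds, i.e. pay_taxes is forbidden. None of the other listed options is forbidden under the premises.

pay_taxes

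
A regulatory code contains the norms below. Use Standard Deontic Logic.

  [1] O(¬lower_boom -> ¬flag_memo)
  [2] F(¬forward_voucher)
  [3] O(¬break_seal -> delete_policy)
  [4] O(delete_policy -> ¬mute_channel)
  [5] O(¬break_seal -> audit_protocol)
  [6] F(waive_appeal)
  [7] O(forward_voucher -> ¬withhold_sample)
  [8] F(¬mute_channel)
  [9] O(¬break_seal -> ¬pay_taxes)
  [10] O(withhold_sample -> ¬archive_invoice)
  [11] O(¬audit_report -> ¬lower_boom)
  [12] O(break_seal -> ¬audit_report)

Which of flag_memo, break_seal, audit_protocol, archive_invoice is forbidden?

flag_memo

Premise 8, F(¬mute_channel), is equivalent to O(mute_channel).
Premise 4, O(delete_policy -> ¬mute_channel), contraposes to O(mute_channel -> ¬delete_policy); with O(mute_channel) we get O(¬delete_policy).
Premise 3, O(¬break_seal -> delete_policy), contraposes to O(¬delete_policy -> break_seal); with O(¬delete_policy) we get O(break_seal).
Applying K to premise 12 (O(break_seal -> ¬audit_report)) and O(break_seal) yields O(¬audit_report).
Premise 11 is O(¬audit_report -> ¬lower_boom); since O(¬audit_report), deontic closure gives O(¬lower_boom).
From O(¬lower_boom) and premise 1, O(¬lower_boom -> ¬flag_memo), we obtain O(¬flag_memo).
So O(¬flag_memo) holds, i.e. flag_memo is forbidden. None of the other listed options is forbidden under the premises.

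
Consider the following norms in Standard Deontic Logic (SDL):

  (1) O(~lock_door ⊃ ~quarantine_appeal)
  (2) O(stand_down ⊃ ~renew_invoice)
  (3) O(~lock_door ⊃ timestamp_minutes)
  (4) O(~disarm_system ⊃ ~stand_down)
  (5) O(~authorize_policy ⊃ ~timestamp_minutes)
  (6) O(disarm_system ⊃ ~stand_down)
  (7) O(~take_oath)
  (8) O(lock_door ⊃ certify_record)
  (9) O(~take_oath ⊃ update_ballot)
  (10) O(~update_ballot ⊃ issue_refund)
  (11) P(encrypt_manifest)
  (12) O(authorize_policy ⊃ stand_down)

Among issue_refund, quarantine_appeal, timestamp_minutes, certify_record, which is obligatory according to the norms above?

certify_record

By case analysis on disarm_system: premise 6 gives O(disarm_system ⊃ ~stand_down) and premise 4 gives O(~disarm_system ⊃ ~stand_down), so O(~stand_down) either way.
The contrapositive of premise 12 (O(authorize_policy ⊃ stand_down)) is O(~stand_down ⊃ ~authorize_policy), and O(~stand_down) is already established, so O(~authorize_policy).
Premise 5 is O(~authorize_policy ⊃ ~timestamp_minutes); since O(~authorize_policy), deontic closure gives O(~timestamp_minutes).
Premise 3 is O(~lock_door ⊃ timestamp_minutes); contrapositively O(~timestamp_minutes ⊃ lock_door). Since O(~timestamp_minutes) holds, K gives O(lock_door).
Premise 8 is O(lock_door ⊃ certify_record); since O(lock_door), deontic closure gives O(certify_record).
So O(certify_record) holds — certify_record is obligatory. None of the other listed options is made obligatory by any chain of premises.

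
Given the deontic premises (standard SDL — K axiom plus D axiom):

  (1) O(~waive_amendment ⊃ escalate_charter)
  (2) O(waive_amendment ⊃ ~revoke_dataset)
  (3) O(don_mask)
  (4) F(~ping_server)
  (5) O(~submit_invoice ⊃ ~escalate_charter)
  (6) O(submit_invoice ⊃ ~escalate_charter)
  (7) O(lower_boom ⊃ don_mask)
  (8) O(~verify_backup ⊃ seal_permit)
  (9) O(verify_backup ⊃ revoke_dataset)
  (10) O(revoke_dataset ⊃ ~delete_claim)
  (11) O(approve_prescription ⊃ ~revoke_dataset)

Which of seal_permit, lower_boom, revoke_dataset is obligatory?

seal_permit

Premises 6 and 5 cover both cases: O(submit_invoice ⊃ ~escalate_charter) and O(~submit_invoice ⊃ ~escalate_charter). Since submit_invoice ∨ ~submit_invoice is a tautology, O(~escalate_charter) follows.
The contrapositive of premise 1 (O(~waive_amendment ⊃ escalate_charter)) is O(~escalate_charter ⊃ waive_amendment), and O(~escalate_charter) is already established, so O(waive_amendment).
With premise 2, O(waive_amendment ⊃ ~revoke_dataset), the K-axiom yields O(~revoke_dataset).
The contrapositive of premise 9 (O(verify_backup ⊃ revoke_dataset)) is O(~revoke_dataset ⊃ ~verify_backup), and O(~revoke_dataset) is already established, so O(~verify_backup).
Premise 8 is O(~verify_backup ⊃ seal_permit); since O(~verify_backup), deontic closure gives O(seal_permit).
So O(seal_permit) holds — seal_permit is obligatory. None of the other listed options is made obligatory by any chain of premises.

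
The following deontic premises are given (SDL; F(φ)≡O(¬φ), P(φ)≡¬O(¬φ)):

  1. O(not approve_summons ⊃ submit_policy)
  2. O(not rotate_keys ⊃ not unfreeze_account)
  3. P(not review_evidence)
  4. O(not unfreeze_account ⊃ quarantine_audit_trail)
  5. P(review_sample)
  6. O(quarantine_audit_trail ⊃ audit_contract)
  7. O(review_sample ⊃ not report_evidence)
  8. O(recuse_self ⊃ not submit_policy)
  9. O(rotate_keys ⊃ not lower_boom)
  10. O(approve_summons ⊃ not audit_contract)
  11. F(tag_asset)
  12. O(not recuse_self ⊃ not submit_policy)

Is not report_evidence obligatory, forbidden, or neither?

Premise 7 is O(review_sample ⊃ not report_evidence), but O(review_sample) is not derivable from the premises (the permission P(review_sample) asserts only not O(not review_sample), not O(review_sample)), so it does not yield O(not report_evidence).
No premise or chain of K-axiom applications forces O(not report_evidence), and none forces O(report_evidence). So not report_evidence is neither obligatory nor forbidden under these norms.

Neither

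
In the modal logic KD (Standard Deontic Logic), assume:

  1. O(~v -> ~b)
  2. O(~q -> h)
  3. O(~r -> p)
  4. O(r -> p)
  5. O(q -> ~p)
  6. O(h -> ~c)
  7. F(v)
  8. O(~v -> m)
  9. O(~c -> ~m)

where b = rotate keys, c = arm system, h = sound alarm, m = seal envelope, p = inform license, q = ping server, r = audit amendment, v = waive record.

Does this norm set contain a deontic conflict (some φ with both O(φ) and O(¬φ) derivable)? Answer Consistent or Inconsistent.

By case analysis on ~r: premise 3 gives O(~r -> p) and premise 4 gives O(r -> p), so O(p) either way.
The contrapositive of premise 5 (O(q -> ~p)) is O(p -> ~q), and O(p) is already established, so O(~q).
Applying K to premise 2 (O(~q -> h)) and O(~q) yields O(h).
From O(h) and premise 6, O(h -> ~c), we obtain O(~c).
Premise 9 is O(~c -> ~m); since O(~c), deontic closure gives O(~m).
The contrapositive of premise 8 (O(~v -> m)) is O(~m -> v), and O(~m) is already established, so O(v).
But premise 7, F(v), means O(~v).
We now have both O(v) and O(~v) — v is simultaneously obligatory and forbidden, violating the D-axiom.

Inconsistent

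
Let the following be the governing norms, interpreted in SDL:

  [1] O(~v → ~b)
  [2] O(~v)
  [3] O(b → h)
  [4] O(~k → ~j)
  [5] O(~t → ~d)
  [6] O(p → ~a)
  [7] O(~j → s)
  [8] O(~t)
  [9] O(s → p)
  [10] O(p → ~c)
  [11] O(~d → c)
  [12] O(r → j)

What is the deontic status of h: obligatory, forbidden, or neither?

Neither

Premise 3 is O(b → h), but O(b) is not derivable from the premises, so it does not yield O(h).
No premise or chain of K-axiom applications forces O(h), and none forces O(~h). So h is neither obligatory nor forbidden under these norms.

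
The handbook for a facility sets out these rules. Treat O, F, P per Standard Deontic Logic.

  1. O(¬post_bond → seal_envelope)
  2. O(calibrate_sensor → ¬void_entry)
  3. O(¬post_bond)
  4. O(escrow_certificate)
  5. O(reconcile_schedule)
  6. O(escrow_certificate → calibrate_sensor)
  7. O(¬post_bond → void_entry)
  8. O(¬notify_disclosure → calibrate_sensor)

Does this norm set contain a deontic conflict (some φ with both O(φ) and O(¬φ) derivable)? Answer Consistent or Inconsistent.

Inconsistent

From premise 4 we have O(escrow_certificate).
Applying K to premise 6 (O(escrow_certificate → calibrate_sensor)) and O(escrow_certificate) yields O(calibrate_sensor).
From O(calibrate_sensor) and premise 2, O(calibrate_sensor → ¬void_entry), we obtain O(¬void_entry).
Premise 7, O(¬post_bond → void_entry), contraposes to O(¬void_entry → post_bond); with O(¬void_entry) we get O(post_bond).
But premise 3 directly asserts O(¬post_bond).
We now have both O(post_bond) and O(¬post_bond) — post_bond is simultaneously obligatory and forbidden, violating the D-axiom.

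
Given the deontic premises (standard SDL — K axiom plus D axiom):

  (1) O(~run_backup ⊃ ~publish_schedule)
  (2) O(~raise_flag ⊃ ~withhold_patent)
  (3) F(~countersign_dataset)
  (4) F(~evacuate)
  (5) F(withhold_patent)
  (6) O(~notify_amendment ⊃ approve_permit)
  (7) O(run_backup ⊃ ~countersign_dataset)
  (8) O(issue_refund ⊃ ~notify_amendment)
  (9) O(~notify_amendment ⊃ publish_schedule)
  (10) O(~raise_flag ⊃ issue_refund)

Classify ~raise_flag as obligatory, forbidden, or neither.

Forbidden

F(~countersign_dataset) at premise 3 means O(countersign_dataset).
Premise 7, O(run_backup ⊃ ~countersign_dataset), contraposes to O(countersign_dataset ⊃ ~run_backup); with O(countersign_dataset) we get O(~run_backup).
Applying K to premise 1 (O(~run_backup ⊃ ~publish_schedule)) and O(~run_backup) yields O(~publish_schedule).
Premise 9 is O(~notify_amendment ⊃ publish_schedule); contrapositively O(~publish_schedule ⊃ notify_amendment). Since O(~publish_schedule) holds, K gives O(notify_amendment).
The contrapositive of premise 8 (O(issue_refund ⊃ ~notify_amendment)) is O(notify_amendment ⊃ ~issue_refund), and O(notify_amendment) is already established, so O(~issue_refund).
The contrapositive of premise 10 (O(~raise_flag ⊃ issue_refund)) is O(~issue_refund ⊃ raise_flag), and O(~issue_refund) is already established, so O(raise_flag).
Premises 2, 4, 5, 6 do not contribute to this derivation.
Thus O(raise_flag), which is F(~raise_flag): ~raise_flag is forbidden.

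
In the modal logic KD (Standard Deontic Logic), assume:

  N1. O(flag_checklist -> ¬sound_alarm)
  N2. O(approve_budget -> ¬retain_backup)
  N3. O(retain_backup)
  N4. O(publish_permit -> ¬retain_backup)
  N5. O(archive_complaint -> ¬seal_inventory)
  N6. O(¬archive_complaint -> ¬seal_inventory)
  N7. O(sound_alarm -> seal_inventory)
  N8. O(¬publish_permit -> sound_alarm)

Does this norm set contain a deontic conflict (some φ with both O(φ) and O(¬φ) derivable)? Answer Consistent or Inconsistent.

By case analysis on archive_complaint: premise 5 gives O(archive_complaint -> ¬seal_inventory) and premise 6 gives O(¬archive_complaint -> ¬seal_inventory), so O(¬seal_inventory) either way.
Premise 7, O(sound_alarm -> seal_inventory), contraposes to O(¬seal_inventory -> ¬sound_alarm); with O(¬seal_inventory) we get O(¬sound_alarm).
Premise 8 is O(¬publish_permit -> sound_alarm); contrapositively O(¬sound_alarm -> publish_permit). Since O(¬sound_alarm) holds, K gives O(publish_permit).
From O(publish_permit) and premise 4, O(publish_permit -> ¬retain_backup), we obtain O(¬retain_backup).
However, premise 3 gives O(retain_backup).
We now have both O(¬retain_backup) and O(retain_backup) — retain_backup is simultaneously obligatory and forbidden, violating the D-axiom.

Inconsistent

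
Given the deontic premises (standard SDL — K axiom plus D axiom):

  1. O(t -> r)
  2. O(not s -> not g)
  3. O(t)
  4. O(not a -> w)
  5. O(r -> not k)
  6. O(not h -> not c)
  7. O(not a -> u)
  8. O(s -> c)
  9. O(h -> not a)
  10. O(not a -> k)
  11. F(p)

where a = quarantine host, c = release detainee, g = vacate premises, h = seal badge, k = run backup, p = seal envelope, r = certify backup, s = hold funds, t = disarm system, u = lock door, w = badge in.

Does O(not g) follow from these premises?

Yes

Premise 3 states O(t) outright.
Applying K to premise 1 (O(t -> r)) and O(t) yields O(r).
Premise 5 is O(r -> not k); since O(r), deontic closure gives O(not k).
The contrapositive of premise 10 (O(not a -> k)) is O(not k -> a), and O(not k) is already established, so O(a).
Premise 9, O(h -> not a), contraposes to O(a -> not h); with O(a) we get O(not h).
Premise 6 is O(not h -> not c); since O(not h), deontic closure gives O(not c).
The contrapositive of premise 8 (O(s -> c)) is O(not c -> not s), and O(not c) is already established, so O(not s).
Applying K to premise 2 (O(not s -> not g)) and O(not s) yields O(not g).
Premises 4, 7, 11 do not contribute to this derivation.
So O(not g) follows.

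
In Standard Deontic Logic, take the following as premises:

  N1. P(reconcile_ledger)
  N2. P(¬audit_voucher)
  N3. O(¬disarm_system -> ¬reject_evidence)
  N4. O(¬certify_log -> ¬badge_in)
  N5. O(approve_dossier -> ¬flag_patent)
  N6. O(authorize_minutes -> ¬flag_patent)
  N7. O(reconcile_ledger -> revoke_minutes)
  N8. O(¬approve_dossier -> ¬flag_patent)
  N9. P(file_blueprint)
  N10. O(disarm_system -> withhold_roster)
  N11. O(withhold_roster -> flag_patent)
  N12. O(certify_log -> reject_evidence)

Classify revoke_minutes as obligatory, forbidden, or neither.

Neither

Premise 7 is O(reconcile_ledger -> revoke_minutes), but O(reconcile_ledger) is not derivable from the premises (the permission P(reconcile_ledger) asserts only ¬O(¬reconcile_ledger), not O(reconcile_ledger)), so it does not yield O(revoke_minutes).
No premise or chain of K-axiom applications forces O(revoke_minutes), and none forces O(¬revoke_minutes). So revoke_minutes is neither obligatory nor forbidden under these norms.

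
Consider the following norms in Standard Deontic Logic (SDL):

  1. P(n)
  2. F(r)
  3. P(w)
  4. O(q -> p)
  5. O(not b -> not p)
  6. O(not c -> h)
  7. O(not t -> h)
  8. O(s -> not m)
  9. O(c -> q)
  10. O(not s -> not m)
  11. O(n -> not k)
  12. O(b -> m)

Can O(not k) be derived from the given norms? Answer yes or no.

Premise 11 is O(n -> not k), but O(n) is not derivable from the premises (the permission P(n) asserts only not O(not n), not O(n)), so it does not yield O(not k).
No other premise forces O(not k). An ideal world satisfying every premise can still have not k false, so O(not k) is not derivable.

No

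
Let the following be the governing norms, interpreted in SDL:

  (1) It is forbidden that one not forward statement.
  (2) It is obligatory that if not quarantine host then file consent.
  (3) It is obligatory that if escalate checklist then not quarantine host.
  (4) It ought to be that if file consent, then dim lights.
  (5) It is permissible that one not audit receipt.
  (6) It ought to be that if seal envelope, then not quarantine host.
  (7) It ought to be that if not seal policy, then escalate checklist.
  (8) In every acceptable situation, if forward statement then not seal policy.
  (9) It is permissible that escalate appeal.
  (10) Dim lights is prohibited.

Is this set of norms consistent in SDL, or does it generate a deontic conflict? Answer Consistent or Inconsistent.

F(¬forward_statement) at premise 1 means O(forward_statement).
With premise 8, O(forward_statement → ¬seal_policy), the K-axiom yields O(¬seal_policy).
Applying K to premise 7 (O(¬seal_policy → escalate_checklist)) and O(¬seal_policy) yields O(escalate_checklist).
Premise 3 is O(escalate_checklist → ¬quarantine_host); since O(escalate_checklist), deontic closure gives O(¬quarantine_host).
Premise 2 is O(¬quarantine_host → file_consent); since O(¬quarantine_host), deontic closure gives O(file_consent).
Premise 4 is O(file_consent → dim_lights); since O(file_consent), deontic closure gives O(dim_lights).
Yet premise 10 is F(dim_lights), i.e. O(¬dim_lights).
We now have both O(dim_lights) and O(¬dim_lights) — dim_lights is simultaneously obligatory and forbidden, violating the D-axiom.

Inconsistent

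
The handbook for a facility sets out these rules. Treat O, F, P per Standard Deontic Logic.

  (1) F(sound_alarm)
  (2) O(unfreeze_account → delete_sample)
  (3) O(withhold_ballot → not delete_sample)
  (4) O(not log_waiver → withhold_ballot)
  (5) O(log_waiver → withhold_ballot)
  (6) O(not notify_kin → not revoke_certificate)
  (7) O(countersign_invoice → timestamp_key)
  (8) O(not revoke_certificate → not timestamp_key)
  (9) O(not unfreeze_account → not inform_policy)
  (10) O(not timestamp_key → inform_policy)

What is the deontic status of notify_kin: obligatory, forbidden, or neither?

Premises 5 and 4 cover both cases: O(log_waiver → withhold_ballot) and O(not log_waiver → withhold_ballot). Since log_waiver ∨ not log_waiver is a tautology, O(withhold_ballot) follows.
Premise 3 is O(withhold_ballot → not delete_sample); since O(withhold_ballot), deontic closure gives O(not delete_sample).
Premise 2 is O(unfreeze_account → delete_sample); contrapositively O(not delete_sample → not unfreeze_account). Since O(not delete_sample) holds, K gives O(not unfreeze_account).
Applying K to premise 9 (O(not unfreeze_account → not inform_policy)) and O(not unfreeze_account) yields O(not inform_policy).
The contrapositive of premise 10 (O(not timestamp_key → inform_policy)) is O(not inform_policy → timestamp_key), and O(not inform_policy) is already established, so O(timestamp_key).
The contrapositive of premise 8 (O(not revoke_certificate → not timestamp_key)) is O(timestamp_key → revoke_certificate), and O(timestamp_key) is already established, so O(revoke_certificate).
Premise 6 is O(not notify_kin → not revoke_certificate); contrapositively O(revoke_certificate → notify_kin). Since O(revoke_certificate) holds, K gives O(notify_kin).
Premises 1, 7 do not contribute to this derivation.
Hence notify_kin is obligatory.

Obligatory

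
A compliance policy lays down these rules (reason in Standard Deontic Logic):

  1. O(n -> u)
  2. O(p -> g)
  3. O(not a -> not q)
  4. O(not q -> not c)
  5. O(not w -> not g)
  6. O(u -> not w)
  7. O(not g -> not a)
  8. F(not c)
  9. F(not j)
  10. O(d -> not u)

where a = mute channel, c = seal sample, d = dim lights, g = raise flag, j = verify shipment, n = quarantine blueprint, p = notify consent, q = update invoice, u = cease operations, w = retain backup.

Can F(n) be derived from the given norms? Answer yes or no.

Premise 8, F(not c), is equivalent to O(c).
Premise 4 is O(not q -> not c); contrapositively O(c -> q). Since O(c) holds, K gives O(q).
Premise 3, O(not a -> not q), contraposes to O(q -> a); with O(q) we get O(a).
The contrapositive of premise 7 (O(not g -> not a)) is O(a -> g), and O(a) is already established, so O(g).
Premise 5 is O(not w -> not g); contrapositively O(g -> w). Since O(g) holds, K gives O(w).
The contrapositive of premise 6 (O(u -> not w)) is O(w -> not u), and O(w) is already established, so O(not u).
The contrapositive of premise 1 (O(n -> u)) is O(not u -> not n), and O(not u) is already established, so O(not n).
Premises 2, 9, 10 do not contribute to this derivation.
So O(not n) holds, i.e. F(n). The claim follows.

Yes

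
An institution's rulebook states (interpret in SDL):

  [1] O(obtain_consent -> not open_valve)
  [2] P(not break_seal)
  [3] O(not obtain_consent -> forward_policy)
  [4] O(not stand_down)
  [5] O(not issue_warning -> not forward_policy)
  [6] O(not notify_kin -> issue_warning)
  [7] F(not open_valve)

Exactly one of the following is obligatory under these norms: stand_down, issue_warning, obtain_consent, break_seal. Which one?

F(not open_valve) at premise 7 means O(open_valve).
Premise 1, O(obtain_consent -> not open_valve), contraposes to O(open_valve -> not obtain_consent); with O(open_valve) we get O(not obtain_consent).
From O(not obtain_consent) and premise 3, O(not obtain_consent -> forward_policy), we obtain O(forward_policy).
The contrapositive of premise 5 (O(not issue_warning -> not forward_policy)) is O(forward_policy -> issue_warning), and O(forward_policy) is already established, so O(issue_warning).
So O(issue_warning) holds — issue_warning is obligatory. None of the other listed options is made obligatory by any chain of premises.

issue_warning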